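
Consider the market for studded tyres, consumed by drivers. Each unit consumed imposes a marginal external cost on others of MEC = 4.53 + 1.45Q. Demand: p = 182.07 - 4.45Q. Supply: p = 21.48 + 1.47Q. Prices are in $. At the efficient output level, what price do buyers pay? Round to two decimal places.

P = $87.84

Social marginal benefit = demand − MEC = 177.54 - 5.90Q.
Set SMB = MC: 177.54 - 5.90Q = 21.48 + 1.47Q → Q* = 21.1750.
Consumer price on the demand curve at Q*: 182.07 − 4.45×21.1750 = 87.8413.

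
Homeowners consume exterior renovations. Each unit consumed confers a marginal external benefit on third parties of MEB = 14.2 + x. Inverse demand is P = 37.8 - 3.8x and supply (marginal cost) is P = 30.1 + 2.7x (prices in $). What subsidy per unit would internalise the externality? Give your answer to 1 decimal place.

Social marginal benefit = demand + MEB = 52.0 - 2.8x.
Set SMB = MC: 52.0 - 2.8x = 30.1 + 2.7x → x* = 3.9818.
The Pigouvian subsidy equals MEB at x*: 14.2 + 1.0×3.9818 = 18.1818.

subsidy = $18.2 per unit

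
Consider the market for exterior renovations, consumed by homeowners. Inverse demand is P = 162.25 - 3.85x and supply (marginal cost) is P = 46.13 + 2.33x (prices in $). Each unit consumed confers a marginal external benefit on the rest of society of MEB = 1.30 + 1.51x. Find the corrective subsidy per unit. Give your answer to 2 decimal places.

subsidy = $39.27 per unit

Social marginal benefit = demand + MEB = 163.55 - 2.34x.
Set SMB = MC: 163.55 - 2.34x = 46.13 + 2.33x → x* = 25.1435.
The Pigouvian subsidy equals MEB at x*: 1.30 + 1.51×25.1435 = 39.2667.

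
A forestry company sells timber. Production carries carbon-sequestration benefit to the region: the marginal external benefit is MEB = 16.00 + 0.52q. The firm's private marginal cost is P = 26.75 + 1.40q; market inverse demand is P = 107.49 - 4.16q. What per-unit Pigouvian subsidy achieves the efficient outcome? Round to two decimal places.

subsidy = 25.98 per unit

Social marginal cost = private MC − MEB = 10.75 + 0.88q.
Set SMC = demand: 10.75 + 0.88q = 107.49 - 4.16q → q* = 19.1944.
The Pigouvian subsidy equals MEB at q*: 16.00 + 0.52×19.1944 = 25.9811.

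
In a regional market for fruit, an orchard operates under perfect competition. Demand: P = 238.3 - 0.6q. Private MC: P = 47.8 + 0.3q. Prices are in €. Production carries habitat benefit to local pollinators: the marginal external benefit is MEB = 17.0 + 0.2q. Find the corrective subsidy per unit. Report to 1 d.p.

subsidy = €76.3 per unit

Social marginal cost = private MC − MEB = 30.8 + 0.1q.
Set SMC = demand: 30.8 + 0.1q = 238.3 - 0.6q → q* = 296.4286.
The Pigouvian subsidy equals MEB at q*: 17.0 + 0.2×296.4286 = 76.2857.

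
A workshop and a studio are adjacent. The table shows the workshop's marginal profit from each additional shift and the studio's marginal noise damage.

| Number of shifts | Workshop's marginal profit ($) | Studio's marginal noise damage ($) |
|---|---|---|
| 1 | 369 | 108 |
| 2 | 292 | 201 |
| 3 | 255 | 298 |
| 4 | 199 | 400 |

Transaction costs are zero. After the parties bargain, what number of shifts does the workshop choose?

Bargaining reaches the level where marginal profit last exceeds marginal noise damage.
That holds through level 2 (292 ≥ 201) but not at 3 (255 < 298).

2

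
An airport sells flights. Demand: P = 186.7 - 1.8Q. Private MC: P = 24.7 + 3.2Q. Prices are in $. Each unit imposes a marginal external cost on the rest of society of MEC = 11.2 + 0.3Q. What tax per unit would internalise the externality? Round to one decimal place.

Social marginal cost = private MC + MEC = 35.9 + 3.5Q.
Set SMC = demand: 35.9 + 3.5Q = 186.7 - 1.8Q → Q* = 28.4528.
The Pigouvian tax equals MEC at Q*: 11.2 + 0.3×28.4528 = 19.7358.

tax = $19.7 per unit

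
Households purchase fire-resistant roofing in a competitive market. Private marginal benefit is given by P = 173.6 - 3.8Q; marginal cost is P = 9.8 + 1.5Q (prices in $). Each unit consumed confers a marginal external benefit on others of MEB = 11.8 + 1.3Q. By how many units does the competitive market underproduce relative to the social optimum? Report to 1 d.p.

Market equilibrium (private): 9.8 + 1.5Q = 173.6 - 3.8Q → Q_m = 30.9057.
Social marginal benefit = demand + MEB = 185.4 - 2.5Q.
Set SMB = MC: 185.4 - 2.5Q = 9.8 + 1.5Q → Q* = 43.9000.
Gap = |30.9057 − 43.9000| = 12.9943.

13.0 units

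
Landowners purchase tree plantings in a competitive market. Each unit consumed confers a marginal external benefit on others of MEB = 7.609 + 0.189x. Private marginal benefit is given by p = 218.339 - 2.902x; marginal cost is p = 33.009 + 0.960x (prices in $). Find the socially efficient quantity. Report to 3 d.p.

Social marginal benefit = demand + MEB = 225.948 - 2.713x.
Set SMB = MC: 225.948 - 2.713x = 33.009 + 0.960x → x* = 52.5290.

x* = 52.529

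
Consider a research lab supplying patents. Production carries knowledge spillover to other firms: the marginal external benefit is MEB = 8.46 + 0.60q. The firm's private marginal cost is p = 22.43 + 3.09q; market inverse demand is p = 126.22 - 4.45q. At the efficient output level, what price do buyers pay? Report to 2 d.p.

P = 54.24

Social marginal cost = private MC − MEB = 13.97 + 2.49q.
Set SMC = demand: 13.97 + 2.49q = 126.22 - 4.45q → q* = 16.1744.
Consumer price on the demand curve at q*: 126.22 − 4.45×16.1744 = 54.2439.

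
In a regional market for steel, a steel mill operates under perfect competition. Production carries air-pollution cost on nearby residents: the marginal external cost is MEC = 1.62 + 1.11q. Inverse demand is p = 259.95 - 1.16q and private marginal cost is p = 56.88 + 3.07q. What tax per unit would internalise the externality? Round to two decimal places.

tax = 43.49 per unit

Social marginal cost = private MC + MEC = 58.50 + 4.18q.
Set SMC = demand: 58.50 + 4.18q = 259.95 - 1.16q → q* = 37.7247.
The Pigouvian tax equals MEC at q*: 1.62 + 1.11×37.7247 = 43.4944.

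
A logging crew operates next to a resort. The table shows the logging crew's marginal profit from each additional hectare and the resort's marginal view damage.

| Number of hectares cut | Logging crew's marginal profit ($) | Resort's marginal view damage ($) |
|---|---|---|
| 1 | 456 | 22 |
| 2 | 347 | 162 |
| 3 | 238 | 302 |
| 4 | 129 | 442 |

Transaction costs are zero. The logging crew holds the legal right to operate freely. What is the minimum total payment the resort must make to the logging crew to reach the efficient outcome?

$367

Left alone the logging crew would choose level 4 (marginal profit stays positive).
Efficient level: k* = 2 (marginal profit ≥ marginal view damage through 2).
The resort must at least cover the logging crew's forgone profit from cutting 4→2: 238 + 129 = 367.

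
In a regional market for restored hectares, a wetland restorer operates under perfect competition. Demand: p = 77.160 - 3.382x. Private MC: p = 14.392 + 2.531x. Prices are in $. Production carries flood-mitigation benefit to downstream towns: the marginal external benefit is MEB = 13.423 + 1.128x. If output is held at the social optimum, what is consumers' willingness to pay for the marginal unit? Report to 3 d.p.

P = $23.309

Social marginal cost = private MC − MEB = 0.969 + 1.403x.
Set SMC = demand: 0.969 + 1.403x = 77.160 - 3.382x → x* = 15.9229.
Consumer price on the demand curve at x*: 77.160 − 3.382×15.9229 = 23.3088.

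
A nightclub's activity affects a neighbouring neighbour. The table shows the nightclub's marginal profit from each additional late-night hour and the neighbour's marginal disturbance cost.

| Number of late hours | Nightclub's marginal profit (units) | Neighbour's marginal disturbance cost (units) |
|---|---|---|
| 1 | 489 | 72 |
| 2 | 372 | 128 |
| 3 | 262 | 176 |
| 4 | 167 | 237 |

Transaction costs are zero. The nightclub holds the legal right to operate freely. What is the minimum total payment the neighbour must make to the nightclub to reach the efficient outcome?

Left alone the nightclub would choose level 4 (marginal profit stays positive).
Efficient level: k* = 3 (marginal profit ≥ marginal disturbance cost through 3).
The neighbour must at least cover the nightclub's forgone profit from cutting 4→3: 167 = 167.

167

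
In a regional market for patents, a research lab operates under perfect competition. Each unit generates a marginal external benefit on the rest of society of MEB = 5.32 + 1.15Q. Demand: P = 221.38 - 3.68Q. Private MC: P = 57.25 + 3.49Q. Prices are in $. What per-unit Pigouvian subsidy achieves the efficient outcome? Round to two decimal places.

subsidy = $37.69 per unit

Social marginal cost = private MC − MEB = 51.93 + 2.34Q.
Set SMC = demand: 51.93 + 2.34Q = 221.38 - 3.68Q → Q* = 28.1478.
The Pigouvian subsidy equals MEB at Q*: 5.32 + 1.15×28.1478 = 37.6900.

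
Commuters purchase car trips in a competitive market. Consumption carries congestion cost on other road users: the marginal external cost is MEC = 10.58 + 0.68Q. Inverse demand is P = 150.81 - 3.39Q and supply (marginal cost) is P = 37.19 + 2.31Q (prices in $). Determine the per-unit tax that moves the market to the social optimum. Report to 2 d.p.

tax = $21.56 per unit

Social marginal benefit = demand − MEC = 140.23 - 4.07Q.
Set SMB = MC: 140.23 - 4.07Q = 37.19 + 2.31Q → Q* = 16.1505.
The Pigouvian tax equals MEC at Q*: 10.58 + 0.68×16.1505 = 21.5623.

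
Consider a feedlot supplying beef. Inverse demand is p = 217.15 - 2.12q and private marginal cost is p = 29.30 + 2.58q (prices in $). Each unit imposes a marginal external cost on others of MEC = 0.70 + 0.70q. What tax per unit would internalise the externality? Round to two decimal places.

tax = $24.96 per unit

Social marginal cost = private MC + MEC = 30.00 + 3.28q.
Set SMC = demand: 30.00 + 3.28q = 217.15 - 2.12q → q* = 34.6574.
The Pigouvian tax equals MEC at q*: 0.70 + 0.70×34.6574 = 24.9602.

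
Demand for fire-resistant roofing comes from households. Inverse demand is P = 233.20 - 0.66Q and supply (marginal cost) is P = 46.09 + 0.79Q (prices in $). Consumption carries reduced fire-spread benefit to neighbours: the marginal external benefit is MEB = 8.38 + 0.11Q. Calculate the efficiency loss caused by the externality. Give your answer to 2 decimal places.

DWL = $190.15

Market equilibrium (private): 46.09 + 0.79Q = 233.20 - 0.66Q → Q_m = 129.0414.
Social marginal benefit = demand + MEB = 241.58 - 0.55Q.
Set SMB = MC: 241.58 - 0.55Q = 46.09 + 0.79Q → Q* = 145.8881.
The loss is the area between SMB and MC from Q* to Q_m; with linear curves that's a triangle of height MEB(Q_m).
DWL = ½ × 16.8467 × 22.5746 = 190.1538.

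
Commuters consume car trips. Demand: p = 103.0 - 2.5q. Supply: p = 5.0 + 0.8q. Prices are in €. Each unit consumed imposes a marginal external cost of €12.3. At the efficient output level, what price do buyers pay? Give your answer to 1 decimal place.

Social marginal benefit = demand − MEC = 90.7 - 2.5q.
Set SMB = MC: 90.7 - 2.5q = 5.0 + 0.8q → q* = 25.9697.
Consumer price on the demand curve at q*: 103.0 − 2.5×25.9697 = 38.0758.

P = €38.1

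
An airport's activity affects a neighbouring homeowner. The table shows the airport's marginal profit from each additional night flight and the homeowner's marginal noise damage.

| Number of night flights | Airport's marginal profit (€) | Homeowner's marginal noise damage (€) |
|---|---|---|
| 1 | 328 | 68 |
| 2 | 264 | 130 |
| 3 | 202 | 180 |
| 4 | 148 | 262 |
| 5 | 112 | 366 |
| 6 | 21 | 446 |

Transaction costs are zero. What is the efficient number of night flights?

3

Bargaining reaches the level where marginal profit last exceeds marginal noise damage.
That holds through level 3 (202 ≥ 180) but not at 4 (148 < 262).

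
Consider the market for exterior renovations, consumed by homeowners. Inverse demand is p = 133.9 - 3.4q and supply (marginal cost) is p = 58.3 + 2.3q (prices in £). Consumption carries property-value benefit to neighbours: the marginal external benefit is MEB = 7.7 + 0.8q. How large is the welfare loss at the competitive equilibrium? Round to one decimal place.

Market equilibrium (private): 58.3 + 2.3q = 133.9 - 3.4q → q_m = 13.2632.
Social marginal benefit = demand + MEB = 141.6 - 2.6q.
Set SMB = MC: 141.6 - 2.6q = 58.3 + 2.3q → q* = 17.0000.
The loss is the area between SMB and MC from q* to q_m; with linear curves that's a triangle of height MEB(q_m).
DWL = ½ × 3.7368 × 18.3105 = 34.2113.

DWL = £34.2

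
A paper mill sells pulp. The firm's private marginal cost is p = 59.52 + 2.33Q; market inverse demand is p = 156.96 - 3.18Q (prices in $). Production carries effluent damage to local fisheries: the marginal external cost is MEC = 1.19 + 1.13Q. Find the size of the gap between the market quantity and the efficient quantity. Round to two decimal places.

Market equilibrium (private): 59.52 + 2.33Q = 156.96 - 3.18Q → Q_m = 17.6842.
Social marginal cost = private MC + MEC = 60.71 + 3.46Q.
Set SMC = demand: 60.71 + 3.46Q = 156.96 - 3.18Q → Q* = 14.4955.
Gap = |17.6842 − 14.4955| = 3.1887.

3.19 units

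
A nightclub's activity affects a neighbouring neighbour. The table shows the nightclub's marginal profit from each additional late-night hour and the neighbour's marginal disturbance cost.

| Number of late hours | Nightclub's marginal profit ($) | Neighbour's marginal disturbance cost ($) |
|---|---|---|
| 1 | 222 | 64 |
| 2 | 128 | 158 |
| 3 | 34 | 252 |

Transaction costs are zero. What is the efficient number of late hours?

1

Bargaining reaches the level where marginal profit last exceeds marginal disturbance cost.
That holds through level 1 (222 ≥ 64) but not at 2 (128 < 158).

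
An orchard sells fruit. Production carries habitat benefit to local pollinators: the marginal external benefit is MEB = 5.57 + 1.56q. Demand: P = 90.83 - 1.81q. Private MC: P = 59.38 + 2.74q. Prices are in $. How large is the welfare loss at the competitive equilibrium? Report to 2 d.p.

DWL = $44.72

Market equilibrium (private): 59.38 + 2.74q = 90.83 - 1.81q → q_m = 6.9121.
Social marginal cost = private MC − MEB = 53.81 + 1.18q.
Set SMC = demand: 53.81 + 1.18q = 90.83 - 1.81q → q* = 12.3813.
The loss is the area between SMC and demand from q* to q_m; with linear curves that's a triangle of height MEB(q_m).
DWL = ½ × 5.4692 × 16.3529 = 44.7186.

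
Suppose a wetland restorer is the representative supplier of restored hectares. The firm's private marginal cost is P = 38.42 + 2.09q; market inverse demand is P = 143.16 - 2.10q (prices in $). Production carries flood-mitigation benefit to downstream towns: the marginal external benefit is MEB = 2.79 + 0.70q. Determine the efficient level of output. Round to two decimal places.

q* = 30.81

Social marginal cost = private MC − MEB = 35.63 + 1.39q.
Set SMC = demand: 35.63 + 1.39q = 143.16 - 2.10q → q* = 30.8109.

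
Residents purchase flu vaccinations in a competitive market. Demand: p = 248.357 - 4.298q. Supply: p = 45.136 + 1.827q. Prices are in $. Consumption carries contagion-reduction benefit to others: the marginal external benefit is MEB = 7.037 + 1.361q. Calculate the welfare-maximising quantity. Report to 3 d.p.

Social marginal benefit = demand + MEB = 255.394 - 2.937q.
Set SMB = MC: 255.394 - 2.937q = 45.136 + 1.827q → q* = 44.1348.

q* = 44.135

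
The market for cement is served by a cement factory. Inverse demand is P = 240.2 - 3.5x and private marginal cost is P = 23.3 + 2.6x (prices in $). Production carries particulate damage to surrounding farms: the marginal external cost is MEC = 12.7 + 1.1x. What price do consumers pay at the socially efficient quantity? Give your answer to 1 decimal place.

P = $140.9

Social marginal cost = private MC + MEC = 36.0 + 3.7x.
Set SMC = demand: 36.0 + 3.7x = 240.2 - 3.5x → x* = 28.3611.
Consumer price on the demand curve at x*: 240.2 − 3.5×28.3611 = 140.9362.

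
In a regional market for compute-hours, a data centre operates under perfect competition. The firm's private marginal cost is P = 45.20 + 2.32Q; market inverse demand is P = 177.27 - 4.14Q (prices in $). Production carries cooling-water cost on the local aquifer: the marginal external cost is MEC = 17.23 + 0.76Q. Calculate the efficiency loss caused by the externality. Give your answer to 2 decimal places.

Market equilibrium (private): 45.20 + 2.32Q = 177.27 - 4.14Q → Q_m = 20.4443.
Social marginal cost = private MC + MEC = 62.43 + 3.08Q.
Set SMC = demand: 62.43 + 3.08Q = 177.27 - 4.14Q → Q* = 15.9058.
Height of the DWL triangle at Q_m is SMC(Q_m) − demand(Q_m) = MEC(Q_m) = 32.7676.
DWL = ½ × 4.5385 × 32.7676 = 74.3579.

DWL = $74.36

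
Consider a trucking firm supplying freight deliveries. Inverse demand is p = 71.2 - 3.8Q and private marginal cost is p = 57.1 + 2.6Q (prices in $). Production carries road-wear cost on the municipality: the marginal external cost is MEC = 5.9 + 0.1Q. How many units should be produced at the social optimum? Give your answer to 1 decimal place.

Q* = 1.3

Social marginal cost = private MC + MEC = 63.0 + 2.7Q.
Set SMC = demand: 63.0 + 2.7Q = 71.2 - 3.8Q → Q* = 1.2615.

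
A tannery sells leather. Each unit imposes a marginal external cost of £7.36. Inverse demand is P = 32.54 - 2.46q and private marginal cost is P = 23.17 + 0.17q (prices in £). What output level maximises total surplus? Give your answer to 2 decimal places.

Social marginal cost = private MC + MEC = 30.53 + 0.17q.
Set SMC = demand: 30.53 + 0.17q = 32.54 - 2.46q → q* = 0.7643.

q* = 0.76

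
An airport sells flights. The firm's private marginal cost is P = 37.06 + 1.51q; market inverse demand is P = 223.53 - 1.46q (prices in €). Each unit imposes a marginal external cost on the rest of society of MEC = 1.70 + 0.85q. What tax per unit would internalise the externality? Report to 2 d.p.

tax = €42.81 per unit

Social marginal cost = private MC + MEC = 38.76 + 2.36q.
Set SMC = demand: 38.76 + 2.36q = 223.53 - 1.46q → q* = 48.3691.
The Pigouvian tax equals MEC at q*: 1.70 + 0.85×48.3691 = 42.8137.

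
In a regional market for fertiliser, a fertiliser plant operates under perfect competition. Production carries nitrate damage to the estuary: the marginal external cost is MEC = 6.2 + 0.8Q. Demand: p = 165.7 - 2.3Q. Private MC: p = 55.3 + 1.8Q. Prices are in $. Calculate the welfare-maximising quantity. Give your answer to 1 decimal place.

Social marginal cost = private MC + MEC = 61.5 + 2.6Q.
Set SMC = demand: 61.5 + 2.6Q = 165.7 - 2.3Q → Q* = 21.2653.

Q* = 21.3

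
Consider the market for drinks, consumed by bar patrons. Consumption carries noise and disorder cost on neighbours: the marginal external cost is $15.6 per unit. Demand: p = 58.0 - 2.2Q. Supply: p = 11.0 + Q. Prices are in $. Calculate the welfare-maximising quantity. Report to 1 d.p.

Social marginal benefit = demand − MEC = 42.4 - 2.2Q.
Set SMB = MC: 42.4 - 2.2Q = 11.0 + Q → Q* = 9.8125.

Q* = 9.8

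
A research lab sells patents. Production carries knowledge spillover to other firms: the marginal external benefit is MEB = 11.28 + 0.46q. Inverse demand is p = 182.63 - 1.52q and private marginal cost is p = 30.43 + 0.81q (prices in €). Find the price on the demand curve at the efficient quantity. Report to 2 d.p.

P = €49.75

Social marginal cost = private MC − MEB = 19.15 + 0.35q.
Set SMC = demand: 19.15 + 0.35q = 182.63 - 1.52q → q* = 87.4225.
Consumer price on the demand curve at q*: 182.63 − 1.52×87.4225 = 49.7478.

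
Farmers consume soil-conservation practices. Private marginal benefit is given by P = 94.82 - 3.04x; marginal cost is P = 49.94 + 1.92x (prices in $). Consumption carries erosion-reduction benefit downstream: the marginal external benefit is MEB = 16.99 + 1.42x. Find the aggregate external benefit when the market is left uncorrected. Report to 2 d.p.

$211.86

Market equilibrium (private): 49.94 + 1.92x = 94.82 - 3.04x → x_m = 9.0484.
Total external benefit = ∫₀^{x_m} (16.99 + 1.42x) dx = 16.99×9.0484 + ½×1.42×9.0484² = 211.8625.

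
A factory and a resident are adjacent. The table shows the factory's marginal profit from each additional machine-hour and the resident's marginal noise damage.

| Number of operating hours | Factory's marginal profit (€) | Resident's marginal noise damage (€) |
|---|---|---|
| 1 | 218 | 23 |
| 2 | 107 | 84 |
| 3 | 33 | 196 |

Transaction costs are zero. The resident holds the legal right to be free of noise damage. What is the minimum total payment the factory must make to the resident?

Efficient level: marginal profit ≥ marginal noise damage through level 2, so k* = 2.
With the resident holding the right, the factory must at least compensate total damage at k*: 23 + 84 = 107.

€107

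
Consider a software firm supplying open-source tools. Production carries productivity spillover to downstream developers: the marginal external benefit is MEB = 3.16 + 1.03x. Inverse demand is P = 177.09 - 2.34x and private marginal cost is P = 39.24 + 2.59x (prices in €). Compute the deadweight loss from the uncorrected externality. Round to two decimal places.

Market equilibrium (private): 39.24 + 2.59x = 177.09 - 2.34x → x_m = 27.9615.
Social marginal cost = private MC − MEB = 36.08 + 1.56x.
Set SMC = demand: 36.08 + 1.56x = 177.09 - 2.34x → x* = 36.1564.
The loss is the area between SMC and demand from x* to x_m; with linear curves that's a triangle of height MEB(x_m).
DWL = ½ × 8.1949 × 31.9603 = 130.9557.

DWL = €130.96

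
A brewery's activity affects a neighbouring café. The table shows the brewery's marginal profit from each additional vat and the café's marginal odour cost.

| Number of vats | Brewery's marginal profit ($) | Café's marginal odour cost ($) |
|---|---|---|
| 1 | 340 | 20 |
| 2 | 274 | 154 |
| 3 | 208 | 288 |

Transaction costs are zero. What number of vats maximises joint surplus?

2

Bargaining reaches the level where marginal profit last exceeds marginal odour cost.
That holds through level 2 (274 ≥ 154) but not at 3 (208 < 288).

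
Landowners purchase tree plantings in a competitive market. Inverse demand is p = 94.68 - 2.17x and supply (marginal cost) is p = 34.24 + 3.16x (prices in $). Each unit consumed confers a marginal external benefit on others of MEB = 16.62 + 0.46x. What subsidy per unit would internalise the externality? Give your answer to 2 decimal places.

subsidy = $23.90 per unit

Social marginal benefit = demand + MEB = 111.30 - 1.71x.
Set SMB = MC: 111.30 - 1.71x = 34.24 + 3.16x → x* = 15.8234.
The Pigouvian subsidy equals MEB at x*: 16.62 + 0.46×15.8234 = 23.8988.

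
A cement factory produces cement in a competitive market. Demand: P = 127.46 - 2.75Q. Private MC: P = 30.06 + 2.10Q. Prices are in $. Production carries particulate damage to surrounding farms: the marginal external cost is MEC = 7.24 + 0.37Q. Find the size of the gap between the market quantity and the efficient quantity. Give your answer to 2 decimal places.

Market equilibrium (private): 30.06 + 2.10Q = 127.46 - 2.75Q → Q_m = 20.0825.
Social marginal cost = private MC + MEC = 37.30 + 2.47Q.
Set SMC = demand: 37.30 + 2.47Q = 127.46 - 2.75Q → Q* = 17.2720.
Gap = |20.0825 − 17.2720| = 2.8105.

2.81 units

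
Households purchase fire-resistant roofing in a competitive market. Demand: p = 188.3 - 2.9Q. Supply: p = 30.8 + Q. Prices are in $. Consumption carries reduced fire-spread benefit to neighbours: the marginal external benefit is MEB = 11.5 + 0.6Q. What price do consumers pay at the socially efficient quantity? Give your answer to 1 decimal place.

P = $39.8

Social marginal benefit = demand + MEB = 199.8 - 2.3Q.
Set SMB = MC: 199.8 - 2.3Q = 30.8 + Q → Q* = 51.2121.
Consumer price on the demand curve at Q*: 188.3 − 2.9×51.2121 = 39.7849.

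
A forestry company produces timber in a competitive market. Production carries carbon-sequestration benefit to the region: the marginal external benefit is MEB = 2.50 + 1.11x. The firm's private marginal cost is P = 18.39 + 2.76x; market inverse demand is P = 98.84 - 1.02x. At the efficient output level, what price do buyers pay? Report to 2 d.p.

Social marginal cost = private MC − MEB = 15.89 + 1.65x.
Set SMC = demand: 15.89 + 1.65x = 98.84 - 1.02x → x* = 31.0674.
Consumer price on the demand curve at x*: 98.84 − 1.02×31.0674 = 67.1513.

P = 67.15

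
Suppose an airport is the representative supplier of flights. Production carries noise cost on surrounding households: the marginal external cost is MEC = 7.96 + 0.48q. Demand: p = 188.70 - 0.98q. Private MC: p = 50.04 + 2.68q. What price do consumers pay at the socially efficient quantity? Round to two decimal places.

P = 157.76

Social marginal cost = private MC + MEC = 58.00 + 3.16q.
Set SMC = demand: 58.00 + 3.16q = 188.70 - 0.98q → q* = 31.5700.
Consumer price on the demand curve at q*: 188.70 − 0.98×31.5700 = 157.7614.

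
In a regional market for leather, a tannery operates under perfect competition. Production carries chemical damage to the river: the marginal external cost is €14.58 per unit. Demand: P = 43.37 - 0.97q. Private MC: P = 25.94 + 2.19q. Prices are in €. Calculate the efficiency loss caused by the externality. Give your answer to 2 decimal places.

DWL = €33.64

Market equilibrium (private): 25.94 + 2.19q = 43.37 - 0.97q → q_m = 5.5158.
Social marginal cost = private MC + MEC = 40.52 + 2.19q.
Set SMC = demand: 40.52 + 2.19q = 43.37 - 0.97q → q* = 0.9019.
The loss is the area between SMC and demand from q* to q_m; with linear curves that's a triangle of height MEC(q_m).
DWL = ½ × 4.6139 × 14.5800 = 33.6353.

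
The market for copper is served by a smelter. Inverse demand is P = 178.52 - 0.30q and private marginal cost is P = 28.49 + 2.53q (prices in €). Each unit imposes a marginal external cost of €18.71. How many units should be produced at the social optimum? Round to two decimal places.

Social marginal cost = private MC + MEC = 47.20 + 2.53q.
Set SMC = demand: 47.20 + 2.53q = 178.52 - 0.30q → q* = 46.4028.

q* = 46.40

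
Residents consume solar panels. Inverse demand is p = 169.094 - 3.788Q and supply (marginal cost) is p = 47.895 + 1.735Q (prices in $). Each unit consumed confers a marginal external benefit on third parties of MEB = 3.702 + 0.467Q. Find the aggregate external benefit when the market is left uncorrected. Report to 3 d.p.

$193.682

Market equilibrium (private): 47.895 + 1.735Q = 169.094 - 3.788Q → Q_m = 21.9444.
Total external benefit = ∫₀^{Q_m} (3.702 + 0.467Q) dQ = 3.702×21.9444 + ½×0.467×21.9444² = 193.6817.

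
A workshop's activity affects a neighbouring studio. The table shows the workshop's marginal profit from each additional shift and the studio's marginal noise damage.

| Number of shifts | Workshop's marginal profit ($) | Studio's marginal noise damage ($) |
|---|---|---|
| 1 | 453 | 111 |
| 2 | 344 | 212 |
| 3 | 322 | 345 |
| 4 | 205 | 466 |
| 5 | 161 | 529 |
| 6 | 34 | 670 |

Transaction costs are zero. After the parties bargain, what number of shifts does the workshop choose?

Bargaining reaches the level where marginal profit last exceeds marginal noise damage.
That holds through level 2 (344 ≥ 212) but not at 3 (322 < 345).

2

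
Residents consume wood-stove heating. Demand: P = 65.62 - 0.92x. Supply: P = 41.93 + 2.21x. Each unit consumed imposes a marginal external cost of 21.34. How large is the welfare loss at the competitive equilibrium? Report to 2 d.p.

DWL = 72.75

Market equilibrium (private): 41.93 + 2.21x = 65.62 - 0.92x → x_m = 7.5687.
Social marginal benefit = demand − MEC = 44.28 - 0.92x.
Set SMB = MC: 44.28 - 0.92x = 41.93 + 2.21x → x* = 0.7508.
The welfare-loss triangle has base |x_m − x*| and height MEC(x_m) (the vertical gap between SMB and MC is zero at x* and MEC at x_m).
DWL = ½ × 6.8179 × 21.3400 = 72.7470.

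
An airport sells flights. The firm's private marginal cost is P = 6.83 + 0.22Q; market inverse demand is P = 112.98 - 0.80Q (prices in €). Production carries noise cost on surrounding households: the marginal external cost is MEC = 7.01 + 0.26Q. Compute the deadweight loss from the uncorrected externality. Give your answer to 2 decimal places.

DWL = €453.37

Market equilibrium (private): 6.83 + 0.22Q = 112.98 - 0.80Q → Q_m = 104.0686.
Social marginal cost = private MC + MEC = 13.84 + 0.48Q.
Set SMC = demand: 13.84 + 0.48Q = 112.98 - 0.80Q → Q* = 77.4531.
The loss is the area between SMC and demand from Q* to Q_m; with linear curves that's a triangle of height MEC(Q_m).
DWL = ½ × 26.6155 × 34.0678 = 453.3658.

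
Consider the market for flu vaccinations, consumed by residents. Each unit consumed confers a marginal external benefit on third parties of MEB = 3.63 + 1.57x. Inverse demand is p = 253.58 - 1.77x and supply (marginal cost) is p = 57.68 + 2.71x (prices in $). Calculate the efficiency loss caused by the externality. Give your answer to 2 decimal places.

DWL = $897.72

Market equilibrium (private): 57.68 + 2.71x = 253.58 - 1.77x → x_m = 43.7277.
Social marginal benefit = demand + MEB = 257.21 - 0.20x.
Set SMB = MC: 257.21 - 0.20x = 57.68 + 2.71x → x* = 68.5670.
The loss is the area between SMB and MC from x* to x_m; with linear curves that's a triangle of height MEB(x_m).
DWL = ½ × 24.8393 × 72.2825 = 897.7234.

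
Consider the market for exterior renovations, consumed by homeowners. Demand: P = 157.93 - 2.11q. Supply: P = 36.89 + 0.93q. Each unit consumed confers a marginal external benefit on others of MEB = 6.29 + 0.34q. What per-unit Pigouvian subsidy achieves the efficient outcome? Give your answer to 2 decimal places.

Social marginal benefit = demand + MEB = 164.22 - 1.77q.
Set SMB = MC: 164.22 - 1.77q = 36.89 + 0.93q → q* = 47.1593.
The Pigouvian subsidy equals MEB at q*: 6.29 + 0.34×47.1593 = 22.3242.

subsidy = 22.32 per unit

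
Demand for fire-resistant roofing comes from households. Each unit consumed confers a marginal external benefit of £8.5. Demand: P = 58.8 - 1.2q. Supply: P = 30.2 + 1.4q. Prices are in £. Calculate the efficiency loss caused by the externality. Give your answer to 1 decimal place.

Market equilibrium (private): 30.2 + 1.4q = 58.8 - 1.2q → q_m = 11.0000.
Social marginal benefit = demand + MEB = 67.3 - 1.2q.
Set SMB = MC: 67.3 - 1.2q = 30.2 + 1.4q → q* = 14.2692.
Between q* and q_m the wedge SMB − MC runs linearly from 0 to MEB(q_m), so the loss is a triangle.
DWL = ½ × 3.2692 × 8.5000 = 13.8941.

DWL = £13.9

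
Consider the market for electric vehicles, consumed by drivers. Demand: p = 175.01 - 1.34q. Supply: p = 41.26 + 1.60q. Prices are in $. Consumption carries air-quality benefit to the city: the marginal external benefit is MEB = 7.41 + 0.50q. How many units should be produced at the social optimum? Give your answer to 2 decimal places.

Social marginal benefit = demand + MEB = 182.42 - 0.84q.
Set SMB = MC: 182.42 - 0.84q = 41.26 + 1.60q → q* = 57.8525.

q* = 57.85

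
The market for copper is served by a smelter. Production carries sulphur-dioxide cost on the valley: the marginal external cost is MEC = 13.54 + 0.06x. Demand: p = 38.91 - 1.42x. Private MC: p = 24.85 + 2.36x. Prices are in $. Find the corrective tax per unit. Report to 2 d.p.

Social marginal cost = private MC + MEC = 38.39 + 2.42x.
Set SMC = demand: 38.39 + 2.42x = 38.91 - 1.42x → x* = 0.1354.
The Pigouvian tax equals MEC at x*: 13.54 + 0.06×0.1354 = 13.5481.

tax = $13.55 per unit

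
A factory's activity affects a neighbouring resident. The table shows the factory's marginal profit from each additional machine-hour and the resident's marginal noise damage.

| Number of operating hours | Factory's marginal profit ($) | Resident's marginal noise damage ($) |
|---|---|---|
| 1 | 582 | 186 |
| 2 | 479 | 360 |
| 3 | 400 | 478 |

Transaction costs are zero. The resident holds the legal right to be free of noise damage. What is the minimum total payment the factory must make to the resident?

$546

Efficient level: marginal profit ≥ marginal noise damage through level 2, so k* = 2.
With the resident holding the right, the factory must at least compensate total damage at k*: 186 + 360 = 546.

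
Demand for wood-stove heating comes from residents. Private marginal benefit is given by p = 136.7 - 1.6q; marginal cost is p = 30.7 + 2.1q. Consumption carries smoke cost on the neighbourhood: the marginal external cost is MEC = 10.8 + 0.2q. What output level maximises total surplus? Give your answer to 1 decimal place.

q* = 24.4

Social marginal benefit = demand − MEC = 125.9 - 1.8q.
Set SMB = MC: 125.9 - 1.8q = 30.7 + 2.1q → q* = 24.4103.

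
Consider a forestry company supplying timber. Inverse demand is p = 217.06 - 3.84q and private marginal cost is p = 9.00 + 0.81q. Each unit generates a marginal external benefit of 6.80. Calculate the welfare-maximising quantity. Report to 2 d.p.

q* = 46.21

Social marginal cost = private MC − MEB = 2.20 + 0.81q.
Set SMC = demand: 2.20 + 0.81q = 217.06 - 3.84q → q* = 46.2065.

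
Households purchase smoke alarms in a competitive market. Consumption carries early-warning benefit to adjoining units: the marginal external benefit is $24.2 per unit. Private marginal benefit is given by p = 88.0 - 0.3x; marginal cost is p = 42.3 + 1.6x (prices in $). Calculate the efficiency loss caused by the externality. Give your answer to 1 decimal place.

DWL = $154.1

Market equilibrium (private): 42.3 + 1.6x = 88.0 - 0.3x → x_m = 24.0526.
Social marginal benefit = demand + MEB = 112.2 - 0.3x.
Set SMB = MC: 112.2 - 0.3x = 42.3 + 1.6x → x* = 36.7895.
Height of the DWL triangle at x_m is SMB(x_m) − MC(x_m) = MEB(x_m) = 24.2000.
DWL = ½ × 12.7369 × 24.2000 = 154.1165.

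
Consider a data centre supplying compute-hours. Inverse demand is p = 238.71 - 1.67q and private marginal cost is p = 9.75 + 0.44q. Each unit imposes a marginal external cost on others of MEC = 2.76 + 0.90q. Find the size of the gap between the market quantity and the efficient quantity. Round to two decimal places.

33.36 units

Market equilibrium (private): 9.75 + 0.44q = 238.71 - 1.67q → q_m = 108.5118.
Social marginal cost = private MC + MEC = 12.51 + 1.34q.
Set SMC = demand: 12.51 + 1.34q = 238.71 - 1.67q → q* = 75.1495.
Gap = |108.5118 − 75.1495| = 33.3623.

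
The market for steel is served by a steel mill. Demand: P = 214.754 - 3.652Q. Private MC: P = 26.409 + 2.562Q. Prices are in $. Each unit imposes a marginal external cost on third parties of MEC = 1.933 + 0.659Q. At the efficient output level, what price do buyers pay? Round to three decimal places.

Social marginal cost = private MC + MEC = 28.342 + 3.221Q.
Set SMC = demand: 28.342 + 3.221Q = 214.754 - 3.652Q → Q* = 27.1224.
Consumer price on the demand curve at Q*: 214.754 − 3.652×27.1224 = 115.7030.

P = $115.703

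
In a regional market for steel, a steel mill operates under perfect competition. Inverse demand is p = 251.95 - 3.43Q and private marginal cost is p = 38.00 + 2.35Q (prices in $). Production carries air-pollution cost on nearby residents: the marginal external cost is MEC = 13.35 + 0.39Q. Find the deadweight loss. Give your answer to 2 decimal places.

DWL = $62.57

Market equilibrium (private): 38.00 + 2.35Q = 251.95 - 3.43Q → Q_m = 37.0156.
Social marginal cost = private MC + MEC = 51.35 + 2.74Q.
Set SMC = demand: 51.35 + 2.74Q = 251.95 - 3.43Q → Q* = 32.5122.
The welfare-loss triangle has base |Q_m − Q*| and height MEC(Q_m) (the vertical gap between SMC and demand is zero at Q* and MEC at Q_m).
DWL = ½ × 4.5034 × 27.7861 = 62.5660.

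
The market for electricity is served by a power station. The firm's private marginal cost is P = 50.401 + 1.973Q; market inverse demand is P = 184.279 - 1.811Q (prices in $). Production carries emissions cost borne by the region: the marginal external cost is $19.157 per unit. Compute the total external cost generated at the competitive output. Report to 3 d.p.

Market equilibrium (private): 50.401 + 1.973Q = 184.279 - 1.811Q → Q_m = 35.3800.
Total external cost = MEC × Q_m = 19.157 × 35.3800 = 677.7747.

$677.775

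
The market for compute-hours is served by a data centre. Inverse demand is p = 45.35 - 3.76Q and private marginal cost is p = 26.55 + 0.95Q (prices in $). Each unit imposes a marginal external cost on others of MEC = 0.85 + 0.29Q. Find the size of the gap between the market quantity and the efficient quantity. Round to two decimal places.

0.40 units

Market equilibrium (private): 26.55 + 0.95Q = 45.35 - 3.76Q → Q_m = 3.9915.
Social marginal cost = private MC + MEC = 27.40 + 1.24Q.
Set SMC = demand: 27.40 + 1.24Q = 45.35 - 3.76Q → Q* = 3.5900.
Gap = |3.9915 − 3.5900| = 0.4015.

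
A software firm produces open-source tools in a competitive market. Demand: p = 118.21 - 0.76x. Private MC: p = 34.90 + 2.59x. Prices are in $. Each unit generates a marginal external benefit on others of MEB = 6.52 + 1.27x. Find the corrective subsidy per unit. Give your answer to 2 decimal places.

Social marginal cost = private MC − MEB = 28.38 + 1.32x.
Set SMC = demand: 28.38 + 1.32x = 118.21 - 0.76x → x* = 43.1875.
The Pigouvian subsidy equals MEB at x*: 6.52 + 1.27×43.1875 = 61.3681.

subsidy = $61.37 per unit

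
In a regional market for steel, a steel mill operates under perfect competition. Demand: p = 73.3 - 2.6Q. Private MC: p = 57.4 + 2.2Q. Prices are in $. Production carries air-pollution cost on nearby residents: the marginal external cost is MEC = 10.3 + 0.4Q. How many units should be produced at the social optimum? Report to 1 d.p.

Social marginal cost = private MC + MEC = 67.7 + 2.6Q.
Set SMC = demand: 67.7 + 2.6Q = 73.3 - 2.6Q → Q* = 1.0769.

Q* = 1.1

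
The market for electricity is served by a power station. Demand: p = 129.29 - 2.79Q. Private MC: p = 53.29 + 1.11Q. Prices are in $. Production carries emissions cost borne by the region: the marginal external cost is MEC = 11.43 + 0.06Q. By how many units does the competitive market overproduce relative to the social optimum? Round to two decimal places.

Market equilibrium (private): 53.29 + 1.11Q = 129.29 - 2.79Q → Q_m = 19.4872.
Social marginal cost = private MC + MEC = 64.72 + 1.17Q.
Set SMC = demand: 64.72 + 1.17Q = 129.29 - 2.79Q → Q* = 16.3056.
Gap = |19.4872 − 16.3056| = 3.1816.

3.18 units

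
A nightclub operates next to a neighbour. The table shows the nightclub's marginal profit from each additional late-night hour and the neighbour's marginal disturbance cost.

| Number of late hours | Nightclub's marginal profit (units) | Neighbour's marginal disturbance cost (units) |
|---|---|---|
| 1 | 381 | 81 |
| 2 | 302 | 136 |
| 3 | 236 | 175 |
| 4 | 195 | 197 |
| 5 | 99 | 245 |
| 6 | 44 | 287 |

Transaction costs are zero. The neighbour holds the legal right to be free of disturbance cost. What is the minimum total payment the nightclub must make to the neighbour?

Efficient level: marginal profit ≥ marginal disturbance cost through level 3, so k* = 3.
With the neighbour holding the right, the nightclub must at least compensate total damage at k*: 81 + 136 + 175 = 392.

392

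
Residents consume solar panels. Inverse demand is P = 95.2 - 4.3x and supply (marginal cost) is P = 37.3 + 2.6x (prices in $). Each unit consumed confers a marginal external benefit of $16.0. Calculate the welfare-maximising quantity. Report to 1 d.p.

x* = 10.7

Social marginal benefit = demand + MEB = 111.2 - 4.3x.
Set SMB = MC: 111.2 - 4.3x = 37.3 + 2.6x → x* = 10.7101.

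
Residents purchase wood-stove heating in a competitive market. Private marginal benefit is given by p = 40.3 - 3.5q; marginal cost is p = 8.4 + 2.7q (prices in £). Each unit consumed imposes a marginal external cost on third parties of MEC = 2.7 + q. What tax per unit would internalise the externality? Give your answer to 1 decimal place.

Social marginal benefit = demand − MEC = 37.6 - 4.5q.
Set SMB = MC: 37.6 - 4.5q = 8.4 + 2.7q → q* = 4.0556.
The Pigouvian tax equals MEC at q*: 2.7 + 1.0×4.0556 = 6.7556.

tax = £6.8 per unit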